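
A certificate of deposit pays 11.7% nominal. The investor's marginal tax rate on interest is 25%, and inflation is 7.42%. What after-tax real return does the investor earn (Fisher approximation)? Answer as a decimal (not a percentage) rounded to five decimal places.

0.01355

After-tax nominal return = 11.7% × (1 − 0.25) = 8.7750%.
r ≈ 8.7750% − 7.42% → 0.01355.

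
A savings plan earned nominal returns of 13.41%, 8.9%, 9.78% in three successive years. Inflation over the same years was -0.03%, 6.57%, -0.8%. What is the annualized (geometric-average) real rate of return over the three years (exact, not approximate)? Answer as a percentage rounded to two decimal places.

8.66%

Compound the nominal returns: 1.1341 × 1.0890 × 1.0978 = 1.35582131.
Compound inflation: 0.9997 × 1.0657 × 0.9920 = 1.05685725.
Deflate: 1.35582131 / 1.05685725 = 1.28288027.
Annualized real rate = 1.28288027^(1/3) − 1 = 8.6581% → 8.66%.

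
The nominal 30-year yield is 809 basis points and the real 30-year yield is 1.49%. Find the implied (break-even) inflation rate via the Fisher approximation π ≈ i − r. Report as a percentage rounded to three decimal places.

6.600%

π ≈ i − r = 8.09% − 1.49% → 6.600%.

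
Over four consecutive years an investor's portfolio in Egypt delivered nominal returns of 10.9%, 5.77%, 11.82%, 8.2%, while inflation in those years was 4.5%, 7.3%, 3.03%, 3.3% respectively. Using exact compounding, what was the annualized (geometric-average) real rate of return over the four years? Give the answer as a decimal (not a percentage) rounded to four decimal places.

0.0443

Compound the nominal returns: 1.1090 × 1.0577 × 1.1182 × 1.0820 = 1.41919084.
Compound inflation: 1.0450 × 1.0730 × 1.0303 × 1.0330 = 1.19338351.
Deflate: 1.41919084 / 1.19338351 = 1.18921606.
Annualized real rate = 1.18921606^(1/4) − 1 = 4.4276% → 0.0443.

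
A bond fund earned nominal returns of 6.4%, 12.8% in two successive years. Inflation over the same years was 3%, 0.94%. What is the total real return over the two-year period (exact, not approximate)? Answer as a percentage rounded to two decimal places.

15.44%

Compound the nominal returns: 1.0640 × 1.1280 = 1.200192.
Compound inflation: 1.0300 × 1.0094 = 1.039682.
Deflate: 1.200192 / 1.039682 = 1.154384.
Total real return = 1.154384 − 1 → 15.44%.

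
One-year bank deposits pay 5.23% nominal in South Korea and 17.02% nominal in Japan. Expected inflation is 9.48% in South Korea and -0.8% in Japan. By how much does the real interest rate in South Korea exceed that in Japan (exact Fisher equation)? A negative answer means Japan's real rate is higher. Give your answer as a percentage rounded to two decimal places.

South Korea: (1 + 0.0523)/(1 + 0.0948) − 1 = -3.8820%
Japan: (1 + 0.1702)/(1 − 0.0080) − 1 = 17.9637%
Differential = -3.8820% − 17.9637% = -21.8457% → -21.85%.

-21.85%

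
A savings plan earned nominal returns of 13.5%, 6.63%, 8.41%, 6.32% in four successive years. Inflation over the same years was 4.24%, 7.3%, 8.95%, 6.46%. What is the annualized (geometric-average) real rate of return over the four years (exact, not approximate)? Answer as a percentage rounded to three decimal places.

Nominal growth factor = 1.1350 × 1.0663 × 1.0841 × 1.0632 = 1.394953025
Price-level growth factor = 1.0424 × 1.0730 × 1.0895 × 1.0646 = 1.297322114
Real growth factor = 1.394953025 / 1.297322114 = 1.075255721
Annualized real rate = 1.075255721^(1/4) − 1 = 1.83052% → 1.831%.

1.831%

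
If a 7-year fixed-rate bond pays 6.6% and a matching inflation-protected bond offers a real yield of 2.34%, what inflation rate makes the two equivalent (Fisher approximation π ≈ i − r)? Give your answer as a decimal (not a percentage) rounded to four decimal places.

0.0426

π ≈ i − r = 6.6% − 2.34% → 0.0426.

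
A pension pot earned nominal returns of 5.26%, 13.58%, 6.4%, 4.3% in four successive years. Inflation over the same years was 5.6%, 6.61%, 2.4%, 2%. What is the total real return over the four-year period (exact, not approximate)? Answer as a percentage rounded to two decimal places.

Nominal growth factor = 1.0526 × 1.1358 × 1.0640 × 1.0430 = 1.326756
Price-level growth factor = 1.0560 × 1.0661 × 1.0240 × 1.0200 = 1.175877
Real growth factor = 1.326756 / 1.175877 = 1.128312
Total real return = 1.128312 − 1 → 12.83%.

12.83%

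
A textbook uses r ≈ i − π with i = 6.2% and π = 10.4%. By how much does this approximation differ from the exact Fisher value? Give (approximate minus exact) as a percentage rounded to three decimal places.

Approximate: r ≈ 6.200% − 10.400% = -4.2000%
Exact: (1 + 0.0620)/(1 + 0.1040) − 1 = -3.8043%
Error = -4.2000% − (-3.8043%) = -0.3957% → -0.396%.

-0.396%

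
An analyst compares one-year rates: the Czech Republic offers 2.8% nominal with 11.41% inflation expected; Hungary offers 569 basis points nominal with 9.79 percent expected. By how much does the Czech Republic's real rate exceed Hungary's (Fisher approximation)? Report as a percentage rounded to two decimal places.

The Czech Republic: 2.8% − 11.41% = -8.610%
Hungary: 5.69% − 9.79% = -4.100%
Differential = -4.510% → -4.51%.

-4.51%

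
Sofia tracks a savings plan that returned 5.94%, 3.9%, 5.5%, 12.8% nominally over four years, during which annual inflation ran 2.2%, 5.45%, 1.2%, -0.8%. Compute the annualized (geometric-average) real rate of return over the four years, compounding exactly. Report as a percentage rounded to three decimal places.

4.897%

Nominal growth factor = 1.0594 × 1.0390 × 1.0550 × 1.1280 = 1.30989678
Price-level growth factor = 1.0220 × 1.0545 × 1.0120 × 0.9920 = 1.08190634
Real growth factor = 1.30989678 / 1.08190634 = 1.21073030
Annualized real rate = 1.21073030^(1/4) − 1 = 4.8967% → 4.897%.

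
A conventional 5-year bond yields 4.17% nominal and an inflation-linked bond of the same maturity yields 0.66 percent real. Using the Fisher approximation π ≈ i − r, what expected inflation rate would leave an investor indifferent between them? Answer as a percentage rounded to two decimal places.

π ≈ i − r = 4.17% − 0.66% → 3.51%.

3.51%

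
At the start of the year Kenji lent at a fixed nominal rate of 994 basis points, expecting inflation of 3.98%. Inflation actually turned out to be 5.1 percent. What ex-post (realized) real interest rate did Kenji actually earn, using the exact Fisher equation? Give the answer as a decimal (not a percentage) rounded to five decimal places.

Ex-post: (1 + 0.0994)/(1 + 0.0510) − 1 = 4.6051%
So the realized real rate is 0.04605.

0.04605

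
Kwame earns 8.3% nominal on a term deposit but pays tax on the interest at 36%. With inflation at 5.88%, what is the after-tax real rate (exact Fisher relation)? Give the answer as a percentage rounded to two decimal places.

-0.54%

After-tax nominal return = 8.3% × (1 − 0.36) = 5.3120%.
1 + r = 1.05312 / 1.05880 = 0.994635
After-tax real rate = 0.994635 − 1 → -0.54%.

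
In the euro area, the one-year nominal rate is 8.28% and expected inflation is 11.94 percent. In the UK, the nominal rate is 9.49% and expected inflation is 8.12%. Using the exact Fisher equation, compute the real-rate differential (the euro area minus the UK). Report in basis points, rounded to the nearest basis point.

-454 basis points

The euro area: (1 + 0.0828)/(1 + 0.1194) − 1 = -3.2696%
The UK: (1 + 0.0949)/(1 + 0.0812) − 1 = 1.2671%
Differential = -3.2696% − 1.2671% = -4.5367% → -454 basis points.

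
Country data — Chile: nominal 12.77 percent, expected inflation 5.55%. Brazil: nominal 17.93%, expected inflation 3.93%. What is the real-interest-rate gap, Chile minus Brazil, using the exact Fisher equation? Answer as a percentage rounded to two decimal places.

-6.63%

Chile: (1 + 0.1277)/(1 + 0.0555) − 1 = 6.8404%
Brazil: (1 + 0.1793)/(1 + 0.0393) − 1 = 13.4706%
Differential = 6.8404% − 13.4706% = -6.6302% → -6.63%.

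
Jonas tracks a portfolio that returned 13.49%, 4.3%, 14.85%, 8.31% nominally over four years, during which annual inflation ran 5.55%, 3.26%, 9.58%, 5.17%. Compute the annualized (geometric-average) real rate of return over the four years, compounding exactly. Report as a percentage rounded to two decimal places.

4.05%

Compound the nominal returns: 1.1349 × 1.0430 × 1.1485 × 1.0831 = 1.47245306.
Compound inflation: 1.0555 × 1.0326 × 1.0958 × 1.0517 = 1.25606909.
Deflate: 1.47245306 / 1.25606909 = 1.17227076.
Annualized real rate = 1.17227076^(1/4) − 1 = 4.0536% → 4.05%.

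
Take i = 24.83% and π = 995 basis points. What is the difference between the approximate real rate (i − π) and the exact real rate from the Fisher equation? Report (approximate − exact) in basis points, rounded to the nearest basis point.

Approximate: r ≈ 24.830% − 9.950% = 14.8800%
Exact: (1 + 0.2483)/(1 + 0.0995) − 1 = 13.5334%
Error = 14.8800% − 13.5334% = 1.3466% → 135 basis points.

135 basis points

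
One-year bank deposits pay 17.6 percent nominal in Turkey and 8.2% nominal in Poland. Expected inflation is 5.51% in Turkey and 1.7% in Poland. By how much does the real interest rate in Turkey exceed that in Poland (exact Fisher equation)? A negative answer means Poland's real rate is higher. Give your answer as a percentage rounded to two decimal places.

Turkey: (1 + 0.1760)/(1 + 0.0551) − 1 = 11.4586%
Poland: (1 + 0.0820)/(1 + 0.0170) − 1 = 6.3913%
Differential = 11.4586% − 6.3913% = 5.0673% → 5.07%.

5.07%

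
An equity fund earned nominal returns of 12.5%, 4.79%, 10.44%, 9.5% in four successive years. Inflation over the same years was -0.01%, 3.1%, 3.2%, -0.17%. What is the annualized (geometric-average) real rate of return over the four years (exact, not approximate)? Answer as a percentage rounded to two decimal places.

7.64%

Compound the nominal returns: 1.1250 × 1.0479 × 1.1044 × 1.0950 = 1.42564987.
Compound inflation: 0.9999 × 1.0310 × 1.0320 × 0.9983 = 1.06207700.
Deflate: 1.42564987 / 1.06207700 = 1.34232252.
Annualized real rate = 1.34232252^(1/4) − 1 = 7.6377% → 7.64%.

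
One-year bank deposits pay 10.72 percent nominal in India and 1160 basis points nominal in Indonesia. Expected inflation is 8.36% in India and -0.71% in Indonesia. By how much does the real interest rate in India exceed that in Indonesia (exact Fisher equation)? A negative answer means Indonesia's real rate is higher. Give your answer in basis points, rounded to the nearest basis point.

-1022 basis points

India: (1 + 0.1072)/(1 + 0.0836) − 1 = 2.1779%
Indonesia: (1 + 0.1160)/(1 − 0.0071) − 1 = 12.3980%
Differential = 2.1779% − 12.3980% = -10.2201% → -1022 basis points.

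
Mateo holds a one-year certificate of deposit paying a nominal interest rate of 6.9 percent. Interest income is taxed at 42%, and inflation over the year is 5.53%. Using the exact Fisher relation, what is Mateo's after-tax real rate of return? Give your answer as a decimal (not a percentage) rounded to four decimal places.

-0.0145

After-tax nominal return = 6.9% × (1 − 0.42) = 4.0020%.
1 + r = 1.04002 / 1.05530 = 0.985521
After-tax real rate = 0.985521 − 1 → -0.0145.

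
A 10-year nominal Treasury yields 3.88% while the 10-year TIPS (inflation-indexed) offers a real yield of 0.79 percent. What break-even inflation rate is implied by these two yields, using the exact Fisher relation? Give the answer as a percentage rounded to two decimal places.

3.07%

(1 + π) = (1 + i)/(1 + r) = 1.03880 / 1.00790 = 1.030658
Break-even inflation = 1.030658 − 1 → 3.07%.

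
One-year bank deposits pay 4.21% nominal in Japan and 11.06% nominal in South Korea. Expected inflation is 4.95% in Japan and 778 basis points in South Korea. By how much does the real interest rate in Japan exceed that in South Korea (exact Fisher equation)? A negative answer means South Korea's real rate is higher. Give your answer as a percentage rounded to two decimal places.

-3.75%

Japan: (1 + 0.0421)/(1 + 0.0495) − 1 = -0.7051%
South Korea: (1 + 0.1106)/(1 + 0.0778) − 1 = 3.0432%
Differential = -0.7051% − 3.0432% = -3.7483% → -3.75%.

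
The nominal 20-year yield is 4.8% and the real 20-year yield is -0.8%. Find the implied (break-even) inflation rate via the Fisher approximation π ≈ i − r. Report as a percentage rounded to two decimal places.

5.60%

π ≈ i − r = 4.8% − (-0.8%) → 5.60%.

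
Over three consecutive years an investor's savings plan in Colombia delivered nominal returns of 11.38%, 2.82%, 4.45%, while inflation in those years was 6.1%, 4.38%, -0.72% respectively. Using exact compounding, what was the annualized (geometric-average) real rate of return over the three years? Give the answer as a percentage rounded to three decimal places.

2.849%

Compound the nominal returns: 1.1138 × 1.0282 × 1.0445 = 1.19617097.
Compound inflation: 1.0610 × 1.0438 × 0.9928 = 1.09949800.
Deflate: 1.19617097 / 1.09949800 = 1.08792464.
Annualized real rate = 1.08792464^(1/3) − 1 = 2.8489% → 2.849%.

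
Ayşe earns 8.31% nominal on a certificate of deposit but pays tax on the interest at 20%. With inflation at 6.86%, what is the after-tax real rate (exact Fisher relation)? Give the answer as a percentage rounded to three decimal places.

After-tax nominal return = 8.31% × (1 − 0.2) = 6.6480%.
1 + r = 1.06648 / 1.06860 = 0.998016
After-tax real rate = 0.998016 − 1 → -0.198%.

-0.198%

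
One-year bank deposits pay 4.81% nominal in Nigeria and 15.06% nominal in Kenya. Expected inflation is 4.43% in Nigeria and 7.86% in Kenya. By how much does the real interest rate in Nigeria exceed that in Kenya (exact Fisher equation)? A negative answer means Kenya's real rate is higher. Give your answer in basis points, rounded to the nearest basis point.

-631 basis points

Nigeria: (1 + 0.0481)/(1 + 0.0443) − 1 = 0.3639%
Kenya: (1 + 0.1506)/(1 + 0.0786) − 1 = 6.6753%
Differential = 0.3639% − 6.6753% = -6.3114% → -631 basis points.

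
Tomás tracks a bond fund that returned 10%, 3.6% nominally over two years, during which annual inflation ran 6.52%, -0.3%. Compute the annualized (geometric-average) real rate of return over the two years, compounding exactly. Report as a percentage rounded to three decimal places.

3.589%

Nominal growth factor = 1.1000 × 1.0360 = 1.13960000
Price-level growth factor = 1.0652 × 0.9970 = 1.06200440
Real growth factor = 1.13960000 / 1.06200440 = 1.07306523
Annualized real rate = 1.07306523^(1/2) − 1 = 3.5889% → 3.589%.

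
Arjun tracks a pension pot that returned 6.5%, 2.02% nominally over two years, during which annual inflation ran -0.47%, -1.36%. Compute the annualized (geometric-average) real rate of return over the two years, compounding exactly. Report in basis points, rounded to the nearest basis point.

520 basis points

Nominal growth factor = 1.0650 × 1.0202 = 1.08651300
Price-level growth factor = 0.9953 × 0.9864 = 0.98176392
Real growth factor = 1.08651300 / 0.98176392 = 1.10669477
Annualized real rate = 1.10669477^(1/2) − 1 = 5.1996% → 520 basis points.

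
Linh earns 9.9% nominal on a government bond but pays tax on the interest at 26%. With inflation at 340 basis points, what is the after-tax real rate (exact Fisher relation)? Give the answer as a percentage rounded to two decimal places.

3.80%

After-tax nominal return = 9.9% × (1 − 0.26) = 7.3260%.
1 + r = 1.07326 / 1.03400 = 1.037969
After-tax real rate = 1.037969 − 1 → 3.80%.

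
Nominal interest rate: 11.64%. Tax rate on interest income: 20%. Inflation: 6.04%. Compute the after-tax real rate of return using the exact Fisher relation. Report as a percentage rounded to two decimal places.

After-tax nominal return = 11.64% × (1 − 0.2) = 9.3120%.
1 + r = 1.09312 / 1.06040 = 1.030856
After-tax real rate = 1.030856 − 1 → 3.09%.

3.09%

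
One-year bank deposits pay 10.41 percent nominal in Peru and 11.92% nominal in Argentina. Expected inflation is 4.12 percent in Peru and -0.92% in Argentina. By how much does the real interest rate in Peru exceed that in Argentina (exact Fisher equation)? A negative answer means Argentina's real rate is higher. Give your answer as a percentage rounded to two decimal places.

Peru: (1 + 0.1041)/(1 + 0.0412) − 1 = 6.0411%
Argentina: (1 + 0.1192)/(1 − 0.0092) − 1 = 12.9592%
Differential = 6.0411% − 12.9592% = -6.9181% → -6.92%.

-6.92%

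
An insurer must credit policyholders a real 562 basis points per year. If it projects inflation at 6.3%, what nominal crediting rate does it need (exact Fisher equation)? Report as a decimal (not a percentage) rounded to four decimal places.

(1 + i) = (1 + r)(1 + π) = 1.05620 × 1.06300 = 1.1227406
i = 1.1227406 − 1, so the required nominal rate is 0.1227.

0.1227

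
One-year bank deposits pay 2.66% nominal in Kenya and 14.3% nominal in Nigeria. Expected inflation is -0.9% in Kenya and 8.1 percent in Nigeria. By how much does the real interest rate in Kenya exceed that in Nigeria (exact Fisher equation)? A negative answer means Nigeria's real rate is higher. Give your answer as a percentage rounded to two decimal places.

Kenya: (1 + 0.0266)/(1 − 0.0090) − 1 = 3.5923%
Nigeria: (1 + 0.1430)/(1 + 0.0810) − 1 = 5.7354%
Differential = 3.5923% − 5.7354% = -2.1431% → -2.14%.

-2.14%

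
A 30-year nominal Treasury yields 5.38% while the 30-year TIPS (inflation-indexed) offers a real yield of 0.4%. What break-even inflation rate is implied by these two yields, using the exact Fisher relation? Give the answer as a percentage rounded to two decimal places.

(1 + π) = (1 + i)/(1 + r) = 1.05380 / 1.00400 = 1.049602
Break-even inflation = 1.049602 − 1 → 4.96%.

4.96%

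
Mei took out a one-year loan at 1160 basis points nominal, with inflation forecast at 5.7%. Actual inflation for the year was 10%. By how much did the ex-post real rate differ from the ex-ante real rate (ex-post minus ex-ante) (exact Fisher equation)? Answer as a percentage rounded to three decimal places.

-4.127%

Ex-ante: (1 + 0.1160)/(1 + 0.0570) − 1 = 5.5818%
Ex-post: (1 + 0.1160)/(1 + 0.1000) − 1 = 1.4545%
Difference (ex-post − ex-ante) = -4.1273% → -4.127%.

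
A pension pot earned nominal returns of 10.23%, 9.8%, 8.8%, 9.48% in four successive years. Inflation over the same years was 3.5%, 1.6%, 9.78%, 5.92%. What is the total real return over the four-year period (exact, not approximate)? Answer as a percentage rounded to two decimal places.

17.90%

Compound the nominal returns: 1.1023 × 1.0980 × 1.0880 × 1.0948 = 1.441670.
Compound inflation: 1.0350 × 1.0160 × 1.0978 × 1.0592 = 1.222743.
Deflate: 1.441670 / 1.222743 = 1.179046.
Total real return = 1.179046 − 1 → 17.90%.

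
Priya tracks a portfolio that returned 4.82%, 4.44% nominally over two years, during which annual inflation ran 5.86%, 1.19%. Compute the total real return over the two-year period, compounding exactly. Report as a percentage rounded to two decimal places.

Compound the nominal returns: 1.0482 × 1.0444 = 1.094740.
Compound inflation: 1.0586 × 1.0119 = 1.071197.
Deflate: 1.094740 / 1.071197 = 1.021978.
Total real return = 1.021978 − 1 → 2.20%.

2.20%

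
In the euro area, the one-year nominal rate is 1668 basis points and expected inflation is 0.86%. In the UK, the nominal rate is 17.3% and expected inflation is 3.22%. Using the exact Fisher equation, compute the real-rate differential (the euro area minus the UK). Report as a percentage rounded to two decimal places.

2.04%

The euro area: (1 + 0.1668)/(1 + 0.0086) − 1 = 15.6851%
The UK: (1 + 0.1730)/(1 + 0.0322) − 1 = 13.6408%
Differential = 15.6851% − 13.6408% = 2.0443% → 2.04%.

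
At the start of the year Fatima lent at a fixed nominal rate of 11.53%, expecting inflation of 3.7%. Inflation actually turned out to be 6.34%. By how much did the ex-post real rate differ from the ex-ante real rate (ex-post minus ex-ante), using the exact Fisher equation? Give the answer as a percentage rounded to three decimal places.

Ex-ante: (1 + 0.1153)/(1 + 0.0370) − 1 = 7.5506%
Ex-post: (1 + 0.1153)/(1 + 0.0634) − 1 = 4.8806%
Difference (ex-post − ex-ante) = -2.6701% → -2.670%.

-2.670%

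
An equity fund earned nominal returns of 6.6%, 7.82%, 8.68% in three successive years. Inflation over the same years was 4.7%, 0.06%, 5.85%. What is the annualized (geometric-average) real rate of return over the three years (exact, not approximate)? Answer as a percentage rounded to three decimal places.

4.049%

Compound the nominal returns: 1.0660 × 1.0782 × 1.0868 = 1.24912575.
Compound inflation: 1.0470 × 1.0006 × 1.0585 = 1.10891445.
Deflate: 1.24912575 / 1.10891445 = 1.12644014.
Annualized real rate = 1.12644014^(1/3) − 1 = 4.0486% → 4.049%.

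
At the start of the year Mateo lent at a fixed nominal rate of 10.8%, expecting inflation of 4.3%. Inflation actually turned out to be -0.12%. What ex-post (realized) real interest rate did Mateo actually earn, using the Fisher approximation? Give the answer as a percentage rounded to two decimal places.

Ex-post: 10.8% − (-0.12%) = 10.920%
So the realized real rate is 10.92%.

10.92%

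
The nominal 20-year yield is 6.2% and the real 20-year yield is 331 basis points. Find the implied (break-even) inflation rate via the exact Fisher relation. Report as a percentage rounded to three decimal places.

2.797%

(1 + π) = (1 + i)/(1 + r) = 1.06200 / 1.03310 = 1.027974
Break-even inflation = 1.027974 − 1 → 2.797%.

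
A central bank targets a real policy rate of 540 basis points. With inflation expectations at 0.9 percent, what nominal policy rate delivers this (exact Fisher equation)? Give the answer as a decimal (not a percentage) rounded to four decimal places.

0.0635

(1 + i) = (1 + r)(1 + π) = 1.05400 × 1.00900 = 1.063486
i = 1.063486 − 1, so the required nominal rate is 0.0635.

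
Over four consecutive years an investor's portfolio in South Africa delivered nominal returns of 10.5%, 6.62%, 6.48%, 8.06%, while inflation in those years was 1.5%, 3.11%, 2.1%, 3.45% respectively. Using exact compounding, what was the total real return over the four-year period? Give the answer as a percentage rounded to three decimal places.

22.634%

Compound the nominal returns: 1.1050 × 1.0662 × 1.0648 × 1.0806 = 1.355607.
Compound inflation: 1.0150 × 1.0311 × 1.0210 × 1.0345 = 1.105409.
Deflate: 1.355607 / 1.105409 = 1.226340.
Total real return = 1.226340 − 1 → 22.634%.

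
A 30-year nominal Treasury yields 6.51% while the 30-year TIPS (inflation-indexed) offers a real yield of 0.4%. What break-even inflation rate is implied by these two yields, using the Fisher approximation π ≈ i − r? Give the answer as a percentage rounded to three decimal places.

π ≈ i − r = 6.51% − 0.4% → 6.110%.

6.110%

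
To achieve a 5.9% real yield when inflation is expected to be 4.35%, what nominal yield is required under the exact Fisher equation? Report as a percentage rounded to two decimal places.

10.51%

(1 + i) = (1 + r)(1 + π) = 1.05900 × 1.04350 = 1.1050665
i = 1.1050665 − 1, so the required nominal rate is 10.51%.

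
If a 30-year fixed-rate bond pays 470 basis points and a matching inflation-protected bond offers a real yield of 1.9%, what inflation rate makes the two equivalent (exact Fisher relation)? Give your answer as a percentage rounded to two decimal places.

2.75%

(1 + π) = (1 + i)/(1 + r) = 1.04700 / 1.01900 = 1.027478
Break-even inflation = 1.027478 − 1 → 2.75%.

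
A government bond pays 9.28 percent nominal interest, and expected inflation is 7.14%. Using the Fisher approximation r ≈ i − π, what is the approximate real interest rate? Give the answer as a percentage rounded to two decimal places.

2.14%

r ≈ i − π = 9.28% − 7.14% = 2.14%.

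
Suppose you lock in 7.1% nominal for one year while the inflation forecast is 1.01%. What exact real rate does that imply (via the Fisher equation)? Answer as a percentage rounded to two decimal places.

6.03%

By the Fisher equation, 1 + r = (1 + i)/(1 + π).
1 + r = 1.07100 / 1.01010 = 1.060291
r = 1.060291 − 1 = 6.0291%, i.e. 6.03%.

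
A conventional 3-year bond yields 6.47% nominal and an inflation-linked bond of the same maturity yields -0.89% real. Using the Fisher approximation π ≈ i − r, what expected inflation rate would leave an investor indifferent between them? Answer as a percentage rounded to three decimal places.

π ≈ i − r = 6.47% − (-0.89%) → 7.360%.

7.360%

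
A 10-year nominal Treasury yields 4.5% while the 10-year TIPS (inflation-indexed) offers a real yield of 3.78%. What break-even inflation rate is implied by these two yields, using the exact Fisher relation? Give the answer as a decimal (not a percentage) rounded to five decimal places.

0.00694

(1 + π) = (1 + i)/(1 + r) = 1.04500 / 1.03780 = 1.006938
Break-even inflation = 1.006938 − 1 → 0.00694.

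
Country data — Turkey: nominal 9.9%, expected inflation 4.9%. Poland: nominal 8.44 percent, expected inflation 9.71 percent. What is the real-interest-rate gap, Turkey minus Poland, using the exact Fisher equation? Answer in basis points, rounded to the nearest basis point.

Turkey: (1 + 0.0990)/(1 + 0.0490) − 1 = 4.7664%
Poland: (1 + 0.0844)/(1 + 0.0971) − 1 = -1.1576%
Differential = 4.7664% − (-1.1576%) = 5.9240% → 592 basis points.

592 basis points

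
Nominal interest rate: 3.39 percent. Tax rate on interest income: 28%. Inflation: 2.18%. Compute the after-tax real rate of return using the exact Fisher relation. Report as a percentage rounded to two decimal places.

After-tax nominal return = 3.39% × (1 − 0.28) = 2.4408%.
1 + r = 1.024408 / 1.02180 = 1.002552
After-tax real rate = 1.002552 − 1 → 0.26%.

0.26%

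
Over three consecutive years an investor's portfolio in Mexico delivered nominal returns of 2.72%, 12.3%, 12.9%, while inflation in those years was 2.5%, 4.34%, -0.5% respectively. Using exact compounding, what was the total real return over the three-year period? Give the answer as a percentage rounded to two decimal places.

22.39%

Nominal growth factor = 1.0272 × 1.1230 × 1.1290 = 1.302353
Price-level growth factor = 1.0250 × 1.0434 × 0.9950 = 1.064138
Real growth factor = 1.302353 / 1.064138 = 1.223858
Total real return = 1.223858 − 1 → 22.39%.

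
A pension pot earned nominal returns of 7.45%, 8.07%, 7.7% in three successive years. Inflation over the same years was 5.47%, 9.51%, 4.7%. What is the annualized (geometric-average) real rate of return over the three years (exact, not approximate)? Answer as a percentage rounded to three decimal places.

1.127%

Compound the nominal returns: 1.0745 × 1.0807 × 1.0770 = 1.25062549.
Compound inflation: 1.0547 × 1.0951 × 1.0470 = 1.20928706.
Deflate: 1.25062549 / 1.20928706 = 1.03418413.
Annualized real rate = 1.03418413^(1/3) − 1 = 1.1267% → 1.127%.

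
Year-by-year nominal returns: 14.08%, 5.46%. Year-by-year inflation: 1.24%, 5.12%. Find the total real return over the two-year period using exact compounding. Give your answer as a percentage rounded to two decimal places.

13.05%

Compound the nominal returns: 1.1408 × 1.0546 = 1.203088.
Compound inflation: 1.0124 × 1.0512 = 1.064235.
Deflate: 1.203088 / 1.064235 = 1.130472.
Total real return = 1.130472 − 1 → 13.05%.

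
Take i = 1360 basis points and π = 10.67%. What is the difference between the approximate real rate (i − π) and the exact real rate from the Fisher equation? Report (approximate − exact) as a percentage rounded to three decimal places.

0.282%

Approximate: r ≈ 13.600% − 10.670% = 2.9300%
Exact: (1 + 0.1360)/(1 + 0.1067) − 1 = 2.64751%
Error = 2.9300% − 2.64751% = 0.28249% → 0.282%.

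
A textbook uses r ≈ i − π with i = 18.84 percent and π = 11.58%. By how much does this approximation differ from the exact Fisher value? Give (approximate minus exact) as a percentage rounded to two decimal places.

0.75%

Approximate: r ≈ 18.840% − 11.580% = 7.2600%
Exact: (1 + 0.1884)/(1 + 0.1158) − 1 = 6.5065%
Error = 7.2600% − 6.5065% = 0.7535% → 0.75%.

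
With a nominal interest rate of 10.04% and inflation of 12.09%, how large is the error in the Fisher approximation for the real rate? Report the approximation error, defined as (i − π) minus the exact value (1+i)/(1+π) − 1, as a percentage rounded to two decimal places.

-0.22%

Approximate: r ≈ 10.040% − 12.090% = -2.0500%
Exact: (1 + 0.1004)/(1 + 0.1209) − 1 = -1.8289%
Error = -2.0500% − (-1.8289%) = -0.2211% → -0.22%.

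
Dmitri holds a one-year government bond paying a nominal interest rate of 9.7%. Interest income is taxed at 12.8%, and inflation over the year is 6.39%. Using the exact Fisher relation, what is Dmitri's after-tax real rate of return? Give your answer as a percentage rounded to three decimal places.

After-tax nominal return = 9.7% × (1 − 0.128) = 8.4584%.
1 + r = 1.084584 / 1.06390 = 1.019442
After-tax real rate = 1.019442 − 1 → 1.944%.

1.944%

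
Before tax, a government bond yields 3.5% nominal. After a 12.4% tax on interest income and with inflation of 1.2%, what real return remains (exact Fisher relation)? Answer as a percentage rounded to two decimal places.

After-tax nominal return = 3.5% × (1 − 0.124) = 3.0660%.
1 + r = 1.03066 / 1.01200 = 1.018439
After-tax real rate = 1.018439 − 1 → 1.84%.

1.84%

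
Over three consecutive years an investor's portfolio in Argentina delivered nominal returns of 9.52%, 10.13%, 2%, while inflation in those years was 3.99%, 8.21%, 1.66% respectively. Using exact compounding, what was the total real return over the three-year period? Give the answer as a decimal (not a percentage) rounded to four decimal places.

Compound the nominal returns: 1.0952 × 1.1013 × 1.0200 = 1.2302666.
Compound inflation: 1.0399 × 1.0821 × 1.0166 = 1.1439554.
Deflate: 1.2302666 / 1.1439554 = 1.0754499.
Total real return = 1.0754499 − 1 → 0.0754.

0.0754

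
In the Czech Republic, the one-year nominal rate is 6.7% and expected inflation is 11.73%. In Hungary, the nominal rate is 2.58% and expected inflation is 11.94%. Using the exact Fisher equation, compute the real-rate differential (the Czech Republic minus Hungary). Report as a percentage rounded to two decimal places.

The Czech Republic: (1 + 0.0670)/(1 + 0.1173) − 1 = -4.5019%
Hungary: (1 + 0.0258)/(1 + 0.1194) − 1 = -8.3616%
Differential = -4.5019% − (-8.3616%) = 3.8597% → 3.86%.

3.86%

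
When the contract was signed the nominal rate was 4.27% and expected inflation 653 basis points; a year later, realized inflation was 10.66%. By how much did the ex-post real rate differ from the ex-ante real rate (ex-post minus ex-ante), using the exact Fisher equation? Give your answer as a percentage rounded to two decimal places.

Ex-ante: (1 + 0.0427)/(1 + 0.0653) − 1 = -2.1215%
Ex-post: (1 + 0.0427)/(1 + 0.1066) − 1 = -5.7744%
Difference (ex-post − ex-ante) = -3.6530% → -3.65%.

-3.65%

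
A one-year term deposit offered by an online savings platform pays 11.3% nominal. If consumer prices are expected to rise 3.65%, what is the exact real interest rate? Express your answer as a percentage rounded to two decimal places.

7.38%

By the Fisher relation, 1 + r = (1 + i)/(1 + π).
1 + r = 1.11300 / 1.03650 = 1.073806
r = 1.073806 − 1 = 7.3806%, i.e. 7.38%.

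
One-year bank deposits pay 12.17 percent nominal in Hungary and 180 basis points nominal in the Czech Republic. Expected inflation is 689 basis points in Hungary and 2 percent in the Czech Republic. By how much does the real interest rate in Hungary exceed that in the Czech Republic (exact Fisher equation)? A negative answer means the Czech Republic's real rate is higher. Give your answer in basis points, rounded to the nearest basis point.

514 basis points

Hungary: (1 + 0.1217)/(1 + 0.0689) − 1 = 4.9397%
The Czech Republic: (1 + 0.0180)/(1 + 0.0200) − 1 = -0.1961%
Differential = 4.9397% − (-0.1961%) = 5.1357% → 514 basis points.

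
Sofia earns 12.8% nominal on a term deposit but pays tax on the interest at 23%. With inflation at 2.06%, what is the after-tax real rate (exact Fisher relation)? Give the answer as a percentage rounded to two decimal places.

7.64%

After-tax nominal return = 12.8% × (1 − 0.23) = 9.8560%.
1 + r = 1.09856 / 1.02060 = 1.076386
After-tax real rate = 1.076386 − 1 → 7.64%.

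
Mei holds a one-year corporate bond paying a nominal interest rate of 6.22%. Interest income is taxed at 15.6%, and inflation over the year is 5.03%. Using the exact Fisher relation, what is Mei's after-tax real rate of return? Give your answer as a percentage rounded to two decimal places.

0.21%

After-tax nominal return = 6.22% × (1 − 0.156) = 5.24968%.
1 + r = 1.0524968 / 1.05030 = 1.002092
After-tax real rate = 1.002092 − 1 → 0.21%.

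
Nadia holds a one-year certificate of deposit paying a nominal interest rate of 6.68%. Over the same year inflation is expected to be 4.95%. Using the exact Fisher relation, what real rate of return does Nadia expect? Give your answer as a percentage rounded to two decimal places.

By the Fisher relation, 1 + r = (1 + i)/(1 + π).
1 + r = 1.06680 / 1.04950 = 1.016484
r = 1.016484 − 1 = 1.6484%, i.e. 1.65%.

1.65%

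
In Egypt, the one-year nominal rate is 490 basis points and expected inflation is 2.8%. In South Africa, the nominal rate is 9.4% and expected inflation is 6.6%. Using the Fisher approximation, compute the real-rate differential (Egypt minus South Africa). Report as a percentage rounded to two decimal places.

-0.70%

Egypt: 4.9% − 2.8% = 2.100%
South Africa: 9.4% − 6.6% = 2.800%
Differential = -0.700% → -0.70%.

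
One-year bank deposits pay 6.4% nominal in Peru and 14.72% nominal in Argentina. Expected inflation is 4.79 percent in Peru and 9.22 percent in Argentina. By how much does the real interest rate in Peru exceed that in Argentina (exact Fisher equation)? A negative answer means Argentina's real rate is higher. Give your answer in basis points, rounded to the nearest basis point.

-350 basis points

Peru: (1 + 0.0640)/(1 + 0.0479) − 1 = 1.5364%
Argentina: (1 + 0.1472)/(1 + 0.0922) − 1 = 5.0357%
Differential = 1.5364% − 5.0357% = -3.4993% → -350 basis points.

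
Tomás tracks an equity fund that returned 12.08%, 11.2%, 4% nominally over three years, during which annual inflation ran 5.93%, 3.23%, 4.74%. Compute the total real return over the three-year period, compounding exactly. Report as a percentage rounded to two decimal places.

Nominal growth factor = 1.1208 × 1.1120 × 1.0400 = 1.296183
Price-level growth factor = 1.0593 × 1.0323 × 1.0474 = 1.145348
Real growth factor = 1.296183 / 1.145348 = 1.131693
Total real return = 1.131693 − 1 → 13.17%.

13.17%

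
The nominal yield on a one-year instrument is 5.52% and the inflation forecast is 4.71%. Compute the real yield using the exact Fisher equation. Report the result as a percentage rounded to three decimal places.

0.774%

1 + r = 1.05520 / 1.04710 = 1.007736
r = 1.007736 − 1 = 0.7736%, i.e. 0.774%.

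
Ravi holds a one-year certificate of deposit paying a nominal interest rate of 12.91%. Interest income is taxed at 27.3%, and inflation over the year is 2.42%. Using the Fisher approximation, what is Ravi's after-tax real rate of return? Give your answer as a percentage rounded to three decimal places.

After-tax nominal return = 12.91% × (1 − 0.273) = 9.38557%.
r ≈ 9.38557% − 2.42% → 6.966%.

6.966%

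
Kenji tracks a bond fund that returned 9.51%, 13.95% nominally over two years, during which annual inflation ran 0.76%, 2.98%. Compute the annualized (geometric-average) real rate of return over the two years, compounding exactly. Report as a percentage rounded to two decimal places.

Compound the nominal returns: 1.0951 × 1.1395 = 1.24786645.
Compound inflation: 1.0076 × 1.0298 = 1.03762648.
Deflate: 1.24786645 / 1.03762648 = 1.20261623.
Annualized real rate = 1.20261623^(1/2) − 1 = 9.6639% → 9.66%.

9.66%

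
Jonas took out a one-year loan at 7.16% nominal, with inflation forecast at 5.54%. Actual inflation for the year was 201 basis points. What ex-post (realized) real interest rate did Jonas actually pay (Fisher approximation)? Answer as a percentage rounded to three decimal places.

5.150%

Ex-post: 7.16% − 2.01% = 5.150%
So the realized real rate is 5.150%.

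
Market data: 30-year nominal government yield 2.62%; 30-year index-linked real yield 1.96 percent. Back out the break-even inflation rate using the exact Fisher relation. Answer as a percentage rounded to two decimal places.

(1 + π) = (1 + i)/(1 + r) = 1.02620 / 1.01960 = 1.006473
Break-even inflation = 1.006473 − 1 → 0.65%.

0.65%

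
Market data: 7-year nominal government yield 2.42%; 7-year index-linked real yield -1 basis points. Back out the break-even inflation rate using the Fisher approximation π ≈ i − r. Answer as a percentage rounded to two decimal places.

2.43%

π ≈ i − r = 2.42% − (-0.01%) → 2.43%.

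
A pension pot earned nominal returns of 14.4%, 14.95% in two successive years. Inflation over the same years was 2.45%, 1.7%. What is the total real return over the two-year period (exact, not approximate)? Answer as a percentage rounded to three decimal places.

26.212%

Compound the nominal returns: 1.1440 × 1.1495 = 1.315028.
Compound inflation: 1.0245 × 1.0170 = 1.041917.
Deflate: 1.315028 / 1.041917 = 1.262124.
Total real return = 1.262124 − 1 → 26.212%.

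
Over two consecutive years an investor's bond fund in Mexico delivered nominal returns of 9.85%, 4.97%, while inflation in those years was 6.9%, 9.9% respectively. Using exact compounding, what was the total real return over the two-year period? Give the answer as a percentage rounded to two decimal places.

-1.85%

Compound the nominal returns: 1.0985 × 1.0497 = 1.153095.
Compound inflation: 1.0690 × 1.0990 = 1.174831.
Deflate: 1.153095 / 1.174831 = 0.981499.
Total real return = 0.981499 − 1 → -1.85%.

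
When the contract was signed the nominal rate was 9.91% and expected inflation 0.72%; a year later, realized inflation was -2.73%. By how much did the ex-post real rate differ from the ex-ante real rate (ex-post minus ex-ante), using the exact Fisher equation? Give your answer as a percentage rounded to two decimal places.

3.87%

Ex-ante: (1 + 0.0991)/(1 + 0.0072) − 1 = 9.1243%
Ex-post: (1 + 0.0991)/(1 − 0.0273) − 1 = 12.9948%
Difference (ex-post − ex-ante) = 3.8705% → 3.87%.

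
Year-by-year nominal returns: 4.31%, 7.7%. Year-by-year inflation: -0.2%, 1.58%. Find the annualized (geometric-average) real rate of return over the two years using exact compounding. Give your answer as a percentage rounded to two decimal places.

5.27%

Compound the nominal returns: 1.0431 × 1.0770 = 1.12341870.
Compound inflation: 0.9980 × 1.0158 = 1.01376840.
Deflate: 1.12341870 / 1.01376840 = 1.10816109.
Annualized real rate = 1.10816109^(1/2) − 1 = 5.2692% → 5.27%.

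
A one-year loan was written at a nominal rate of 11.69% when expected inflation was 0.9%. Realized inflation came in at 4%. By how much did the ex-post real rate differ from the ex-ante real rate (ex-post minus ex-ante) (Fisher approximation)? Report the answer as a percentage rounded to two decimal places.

Ex-ante: 11.69% − 0.9% = 10.790%
Ex-post: 11.69% − 4% = 7.690%
Difference (ex-post − ex-ante) = -3.1000% → -3.10%.

-3.10%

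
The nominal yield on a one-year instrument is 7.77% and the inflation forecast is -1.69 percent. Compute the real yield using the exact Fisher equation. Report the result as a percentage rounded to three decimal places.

By the Fisher identity, 1 + r = (1 + i)/(1 + π).
1 + r = 1.07770 / 0.98310 = 1.096226
r = 1.096226 − 1 = 9.6226%, i.e. 9.623%.

9.623%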